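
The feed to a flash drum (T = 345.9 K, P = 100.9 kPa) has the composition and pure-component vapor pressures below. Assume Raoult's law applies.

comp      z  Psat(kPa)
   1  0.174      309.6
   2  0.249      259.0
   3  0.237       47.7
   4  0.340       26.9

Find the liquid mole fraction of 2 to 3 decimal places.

Raoult's law: Kᵢ = Pᵢˢᵃᵗ/P = Pᵢˢᵃᵗ/100.9.
  K_1 = 309.6/100.9 = 3.06838, K_2 = 259.0/100.9 = 2.56690, K_3 = 47.7/100.9 = 0.47275, K_4 = 26.9/100.9 = 0.26660
Let ψ = V/F and solve Σ zᵢ(Kᵢ−1)/(1+ψ(Kᵢ−1)) = 0.
g(0) = ΣzᵢKᵢ − 1 = 0.376 and g(1) = 1 − Σzᵢ/Kᵢ = -0.930, so a root lies in (0, 1).
Iterate (Newton) starting at ψ = 0.5:
  ψ = 0.500: g = -0.1677, g' = -0.950 → ψ = 0.323
  ψ = 0.323: g = -0.0029, g' = -0.947 → ψ = 0.320
Converged at ψ = 0.320.
Compositions from xᵢ = zᵢ/(1+ψ(Kᵢ−1)), yᵢ = Kᵢxᵢ:
  1: x = 0.105, y = 0.321
  2: x = 0.166, y = 0.426
  3: x = 0.285, y = 0.135
  4: x = 0.444, y = 0.118

x_2 = 0.166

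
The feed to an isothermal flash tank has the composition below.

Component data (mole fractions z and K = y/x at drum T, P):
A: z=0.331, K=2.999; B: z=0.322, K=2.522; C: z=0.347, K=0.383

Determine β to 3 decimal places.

β = 0.859

Material balance + equilibrium reduce to Σ zᵢ(Kᵢ−1)/(1+β(Kᵢ−1)) = 0.
g(0) = ΣzᵢKᵢ − 1 = 0.938 and g(1) = 1 − Σzᵢ/Kᵢ = -0.144, so a root lies in (0, 1).
Iterate (Newton) starting at β = 0.5:
  β = 0.500: g = 0.2996, g' = -0.848 → β = 0.853
  β = 0.853: g = 0.0054, g' = -0.911 → β = 0.859
Converged at β = 0.859.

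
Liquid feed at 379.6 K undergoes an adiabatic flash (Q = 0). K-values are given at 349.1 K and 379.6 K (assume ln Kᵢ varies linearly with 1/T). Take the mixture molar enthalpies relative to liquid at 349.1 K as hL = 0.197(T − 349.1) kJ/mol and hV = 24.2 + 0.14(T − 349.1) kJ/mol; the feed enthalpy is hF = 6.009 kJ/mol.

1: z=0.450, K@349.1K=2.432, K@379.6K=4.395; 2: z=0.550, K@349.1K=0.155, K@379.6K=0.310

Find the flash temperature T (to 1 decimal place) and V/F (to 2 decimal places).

Adiabatic flash: solve Rachford–Rice at each trial T, then check hF = ψ·hV(T) + (1−ψ)·hL(T).
  T = 349.1 K: K = (2.432, 0.155), RR gives ψ = 0.148, H_out = 3.593 kJ/mol
  T = 379.6 K: K = (4.395, 0.310), RR gives ψ = 0.490, H_out = 17.018 kJ/mol
  T = 364.4 K: K = (3.313, 0.223), RR gives ψ = 0.341, H_out = 10.972 kJ/mol
  T = 356.8 K: K = (2.851, 0.187), RR gives ψ = 0.256, H_out = 7.604 kJ/mol
  T = 353.0 K: K = (2.638, 0.171), RR gives ψ = 0.207, H_out = 5.726 kJ/mol
  T = 354.9 K: K = (2.743, 0.178), RR gives ψ = 0.232, H_out = 6.686 kJ/mol
Linear interpolation between T = 353.0 (H_out = 5.726) and T = 354.9 (H_out = 6.686) on hF = 6.009 gives T ≈ 353.6 K, at which ψ = 0.21.

T = 353.6 K, V/F = 0.21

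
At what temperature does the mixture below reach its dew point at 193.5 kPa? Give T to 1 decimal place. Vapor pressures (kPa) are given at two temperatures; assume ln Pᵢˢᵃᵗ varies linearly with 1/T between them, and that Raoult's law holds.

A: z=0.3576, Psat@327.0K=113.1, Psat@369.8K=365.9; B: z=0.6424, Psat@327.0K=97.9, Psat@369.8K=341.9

T = 347.8 K

Dew-point temperature: Σzᵢ·P/Pᵢˢᵃᵗ(T) = 1. Interpolate ln Pᵢˢᵃᵗ = aᵢ + bᵢ/T.
  T = 327.0 K: ΣzᵢP/Pᵢˢᵃᵗ = 1.8815
  T = 369.8 K: ΣzᵢP/Pᵢˢᵃᵗ = 0.5527
  T = 348.4 K: ΣzᵢP/Pᵢˢᵃᵗ = 0.9819
  T = 337.7 K: ΣzᵢP/Pᵢˢᵃᵗ = 1.3452
  T = 343.0 K: ΣzᵢP/Pᵢˢᵃᵗ = 1.1482
  T = 345.7 K: ΣzᵢP/Pᵢˢᵃᵗ = 1.0612
Interpolating between 345.7 K and 348.4 K gives T ≈ 347.8 K.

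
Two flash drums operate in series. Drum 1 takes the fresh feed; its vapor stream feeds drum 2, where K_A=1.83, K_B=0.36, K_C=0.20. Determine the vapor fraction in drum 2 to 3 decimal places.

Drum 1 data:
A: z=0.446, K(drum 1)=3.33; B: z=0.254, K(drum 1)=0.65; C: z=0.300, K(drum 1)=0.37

Drum 1:
Material balance + equilibrium reduce to Σ zᵢ(Kᵢ−1)/(1+ψ₁(Kᵢ−1)) = 0.
g(0) = ΣzᵢKᵢ − 1 = 0.761 and g(1) = 1 − Σzᵢ/Kᵢ = -0.336, so a root lies in (0, 1).
Iterate (Newton) starting at ψ₁ = 0.5:
  ψ₁ = 0.500: g = 0.0963, g' = -0.816 → ψ₁ = 0.618
  ψ₁ = 0.618: g = 0.0029, g' = -0.777 → ψ₁ = 0.622
Converged at ψ₁ = 0.622.
Drum-1 compositions:
  A: x = 0.182, y = 0.606
  B: x = 0.325, y = 0.211
  C: x = 0.493, y = 0.182
Drum-2 feed = drum-1 vapor: z₂ = (0.6065, 0.2110, 0.1825).
Drum 2:
Rachford–Rice: g(ψ₂) = Σ zᵢ(Kᵢ−1)/(1+ψ₂(Kᵢ−1)) = 0.
Feasibility: ΣzᵢKᵢ = 1.222, Σzᵢ/Kᵢ = 1.830 — both > 1, two phases present.
Newton iteration, ψ₂⁰ = 0.49:
  ψ₂ = 0.490: g = -0.0790, g' = -0.711 → ψ₂ = 0.379
  ψ₂ = 0.379: g = -0.0048, g' = -0.633 → ψ₂ = 0.371
Converged at ψ₂ = 0.371.
  A: x = 0.464, y = 0.848
  B: x = 0.277, y = 0.100
  C: x = 0.260, y = 0.052

V/F (drum 2) = 0.371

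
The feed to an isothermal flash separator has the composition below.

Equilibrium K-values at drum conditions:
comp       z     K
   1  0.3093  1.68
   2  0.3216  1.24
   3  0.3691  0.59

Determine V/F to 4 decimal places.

Rachford–Rice: g(V/F) = Σ zᵢ(Kᵢ−1)/(1+V/F(Kᵢ−1)) = 0.
Check two-phase: ΣzᵢKᵢ = 1.1362 > 1 and Σzᵢ/Kᵢ = 1.0691 > 1, so g(0) = 0.1362 > 0 and g(1) = -0.0691 < 0.
Iterate (Newton) starting at V/F = 0.5:
  V/F = 0.5000: g = 0.03552, g' = -0.1926 → V/F = 0.6844
  V/F = 0.6844: g = -0.00054, g' = -0.2002 → V/F = 0.6817
Converged at V/F = 0.6817.

V/F = 0.6817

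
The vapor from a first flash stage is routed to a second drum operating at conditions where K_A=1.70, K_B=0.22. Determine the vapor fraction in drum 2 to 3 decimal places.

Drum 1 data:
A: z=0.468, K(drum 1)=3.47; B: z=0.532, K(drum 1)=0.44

Drum 1:
Rachford–Rice: g(ψ₁) = Σ zᵢ(Kᵢ−1)/(1+ψ₁(Kᵢ−1)) = 0.
Feasibility: ΣzᵢKᵢ = 1.858, Σzᵢ/Kᵢ = 1.344 — both > 1, two phases present.
Newton iteration, ψ₁⁰ = 0.5:
  ψ₁ = 0.500: g = 0.1034, g' = -0.893 → ψ₁ = 0.616
  ψ₁ = 0.616: g = 0.0038, g' = -0.838 → ψ₁ = 0.620
Converged at ψ₁ = 0.620.
Drum-1 compositions:
  A: x = 0.185, y = 0.641
  B: x = 0.815, y = 0.359
Drum-2 feed = drum-1 vapor: z₂ = (0.6413, 0.3587).
Drum 2:
Rachford–Rice: g(ψ₂) = Σ zᵢ(Kᵢ−1)/(1+ψ₂(Kᵢ−1)) = 0.
g(0) = ΣzᵢKᵢ − 1 = 0.169 and g(1) = 1 − Σzᵢ/Kᵢ = -1.008, so a root lies in (0, 1).
Binary case is linear: z₁(K₁−1)(1+ψ₂(K₂−1)) + z₂(K₂−1)(1+ψ₂(K₁−1)) = 0
⇒ ψ₂ = [z₁(K₁−1)+z₂(K₂−1)] / [−(K₁−1)(K₂−1)] = 0.1692/0.5460 = 0.310
  A: x = 0.527, y = 0.896
  B: x = 0.473, y = 0.104

V/F (drum 2) = 0.310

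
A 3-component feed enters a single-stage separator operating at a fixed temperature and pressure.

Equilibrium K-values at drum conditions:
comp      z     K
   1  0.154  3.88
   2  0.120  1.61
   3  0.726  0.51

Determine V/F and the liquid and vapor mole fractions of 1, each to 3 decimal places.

V/F = 0.142, x_1 = 0.109, y_1 = 0.424

Material balance + equilibrium reduce to Σ zᵢ(Kᵢ−1)/(1+V/F(Kᵢ−1)) = 0.
Feasibility: ΣzᵢKᵢ = 1.161, Σzᵢ/Kᵢ = 1.538 — both > 1, two phases present.
Iterate (Newton) starting at V/F = 0.63:
  V/F = 0.630: g = -0.3041, g' = -0.549 → V/F = 0.076
  V/F = 0.076: g = 0.0639, g' = -1.087 → V/F = 0.135
  V/F = 0.135: g = 0.0059, g' = -0.900 → V/F = 0.142
Converged at V/F = 0.142.
Compositions from xᵢ = zᵢ/(1+V/F(Kᵢ−1)), yᵢ = Kᵢxᵢ:
  1: x = 0.109, y = 0.424
  2: x = 0.110, y = 0.178
  3: x = 0.780, y = 0.398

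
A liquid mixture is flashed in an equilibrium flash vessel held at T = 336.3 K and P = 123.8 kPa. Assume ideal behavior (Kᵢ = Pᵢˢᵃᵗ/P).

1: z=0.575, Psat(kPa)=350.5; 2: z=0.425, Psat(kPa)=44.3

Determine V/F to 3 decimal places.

V/F = 0.663

Raoult's law: Kᵢ = Pᵢˢᵃᵗ/P = Pᵢˢᵃᵗ/123.8.
  K_1 = 350.5/123.8 = 2.83118, K_2 = 44.3/123.8 = 0.35784
Binary case is linear: z₁(K₁−1)(1+V/F(K₂−1)) + z₂(K₂−1)(1+V/F(K₁−1)) = 0
⇒ V/F = [z₁(K₁−1)+z₂(K₂−1)] / [−(K₁−1)(K₂−1)] = 0.7800/1.1759 = 0.663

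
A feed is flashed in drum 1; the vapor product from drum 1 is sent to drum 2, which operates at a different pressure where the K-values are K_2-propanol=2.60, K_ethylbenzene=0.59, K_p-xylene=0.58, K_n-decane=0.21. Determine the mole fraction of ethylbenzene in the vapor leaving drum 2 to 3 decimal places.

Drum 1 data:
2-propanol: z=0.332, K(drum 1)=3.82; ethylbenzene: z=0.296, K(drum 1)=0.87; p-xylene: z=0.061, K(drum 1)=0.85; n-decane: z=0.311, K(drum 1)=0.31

y_ethylbenzene (drum 2) = 0.219

Drum 1:
Material balance + equilibrium reduce to Σ zᵢ(Kᵢ−1)/(1+ψ₁(Kᵢ−1)) = 0.
Check two-phase: ΣzᵢKᵢ = 1.674 > 1 and Σzᵢ/Kᵢ = 1.502 > 1, so g(0) = 0.674 > 0 and g(1) = -0.502 < 0.
Newton–Raphson from ψ₁ = 0.5:
  ψ₁ = 0.500: g = 0.0098, g' = -0.807 → ψ₁ = 0.512
Converged at ψ₁ = 0.512.
Drum-1 compositions:
  2-propanol: x = 0.136, y = 0.519
  ethylbenzene: x = 0.317, y = 0.276
  p-xylene: x = 0.066, y = 0.056
  n-decane: x = 0.481, y = 0.149
Drum-2 feed = drum-1 vapor: z₂ = (0.5188, 0.2759, 0.0562, 0.1491).
Drum 2:
Material balance + equilibrium reduce to Σ zᵢ(Kᵢ−1)/(1+ψ₂(Kᵢ−1)) = 0.
g(0) = ΣzᵢKᵢ − 1 = 0.576 and g(1) = 1 − Σzᵢ/Kᵢ = -0.474, so a root lies in (0, 1).
Newton iteration, ψ₂⁰ = 0.37:
  ψ₂ = 0.370: g = 0.1937, g' = -0.788 → ψ₂ = 0.616
  ψ₂ = 0.616: g = 0.0056, g' = -0.791 → ψ₂ = 0.623
Converged at ψ₂ = 0.623.
  2-propanol: x = 0.260, y = 0.676
  ethylbenzene: x = 0.371, y = 0.219
  p-xylene: x = 0.076, y = 0.044
  n-decane: x = 0.294, y = 0.062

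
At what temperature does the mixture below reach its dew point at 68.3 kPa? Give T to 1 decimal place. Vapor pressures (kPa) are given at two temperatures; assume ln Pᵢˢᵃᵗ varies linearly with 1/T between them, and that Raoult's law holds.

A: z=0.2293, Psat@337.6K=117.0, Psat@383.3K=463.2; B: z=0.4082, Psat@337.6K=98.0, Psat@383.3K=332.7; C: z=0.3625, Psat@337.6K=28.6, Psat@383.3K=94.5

Dew-point temperature: Σzᵢ·P/Pᵢˢᵃᵗ(T) = 1. Interpolate ln Pᵢˢᵃᵗ = aᵢ + bᵢ/T.
  T = 337.6 K: ΣzᵢP/Pᵢˢᵃᵗ = 1.2840
  T = 383.3 K: ΣzᵢP/Pᵢˢᵃᵗ = 0.3796
  T = 360.5 K: ΣzᵢP/Pᵢˢᵃᵗ = 0.6706
  T = 349.1 K: ΣzᵢP/Pᵢˢᵃᵗ = 0.9167
  T = 343.4 K: ΣzᵢP/Pᵢˢᵃᵗ = 1.0803
  T = 346.2 K: ΣzᵢP/Pᵢˢᵃᵗ = 0.9959
Interpolating between 343.4 K and 346.2 K gives T ≈ 346.1 K.

T = 346.1 K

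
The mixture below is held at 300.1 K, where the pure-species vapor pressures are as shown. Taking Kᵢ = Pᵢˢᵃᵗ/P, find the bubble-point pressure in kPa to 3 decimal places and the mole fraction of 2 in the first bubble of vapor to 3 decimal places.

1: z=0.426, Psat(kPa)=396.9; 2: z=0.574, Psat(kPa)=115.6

Pbub = 235.434 kPa, y_2 = 0.282

At the bubble point ψ → 0, so ΣzᵢKᵢ = 1 with Kᵢ = Pᵢˢᵃᵗ/P ⇒ P = ΣzᵢPᵢˢᵃᵗ.
P = 0.426·396.9 + 0.574·115.6 = 235.434 kPa
yᵢ = zᵢPᵢˢᵃᵗ/P ⇒ y_2 = 0.574·115.6/235.434 = 0.282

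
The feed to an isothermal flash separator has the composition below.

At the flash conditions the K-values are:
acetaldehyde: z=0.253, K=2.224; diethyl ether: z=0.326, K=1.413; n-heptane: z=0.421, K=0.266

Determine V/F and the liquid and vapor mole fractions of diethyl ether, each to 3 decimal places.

V/F = 0.218, x_diethyl ether = 0.299, y_diethyl ether = 0.423

Newton iteration, V/F⁰ = 0.3:
  V/F = 0.300: g = -0.0500, g' = -0.620 → V/F = 0.219
  V/F = 0.219: g = -0.0007, g' = -0.605 → V/F = 0.218
Converged at V/F = 0.218.
Compositions from xᵢ = zᵢ/(1+V/F(Kᵢ−1)), yᵢ = Kᵢxᵢ:
  acetaldehyde: x = 0.200, y = 0.444
  diethyl ether: x = 0.299, y = 0.423
  n-heptane: x = 0.501, y = 0.133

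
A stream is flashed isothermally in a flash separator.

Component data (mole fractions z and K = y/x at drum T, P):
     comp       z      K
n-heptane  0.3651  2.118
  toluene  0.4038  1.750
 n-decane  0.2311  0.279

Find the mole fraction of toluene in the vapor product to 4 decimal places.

Iterate (Newton) starting at ψ = 0.5:
  ψ = 0.5000: g = 0.22153, g' = -0.6017 → ψ = 0.8682
  ψ = 0.8682: g = -0.05493, g' = -1.0595 → ψ = 0.8164
  ψ = 0.8164: g = -0.00376, g' = -0.9219 → ψ = 0.8123
Converged at ψ = 0.8123.
Compositions from xᵢ = zᵢ/(1+ψ(Kᵢ−1)), yᵢ = Kᵢxᵢ:
  n-heptane: x = 0.1913, y = 0.4053
  toluene: x = 0.2509, y = 0.4391
  n-decane: x = 0.5577, y = 0.1556

y_toluene = 0.4391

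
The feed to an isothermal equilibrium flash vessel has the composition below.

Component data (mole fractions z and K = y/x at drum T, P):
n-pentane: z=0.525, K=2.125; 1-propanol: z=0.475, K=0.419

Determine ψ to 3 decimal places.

ψ = 0.481

Material balance + equilibrium reduce to Σ zᵢ(Kᵢ−1)/(1+ψ(Kᵢ−1)) = 0.
Feasibility: ΣzᵢKᵢ = 1.315, Σzᵢ/Kᵢ = 1.381 — both > 1, two phases present.
Iterate (Newton) starting at ψ = 0.5:
  ψ = 0.500: g = -0.0110, g' = -0.591 → ψ = 0.481
Converged at ψ = 0.481.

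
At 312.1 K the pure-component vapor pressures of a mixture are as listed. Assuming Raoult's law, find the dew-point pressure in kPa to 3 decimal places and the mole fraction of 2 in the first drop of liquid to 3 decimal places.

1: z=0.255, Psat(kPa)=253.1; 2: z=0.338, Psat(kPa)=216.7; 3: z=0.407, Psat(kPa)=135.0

Pdew = 179.145 kPa, x_2 = 0.279

At the dew point ψ → 1, so Σzᵢ/Kᵢ = 1 with Kᵢ = Pᵢˢᵃᵗ/P ⇒ 1/P = Σzᵢ/Pᵢˢᵃᵗ.
1/P = 0.255/253.1 + 0.338/216.7 + 0.407/135.0 = 0.005582 ⇒ P = 179.145 kPa
xᵢ = zᵢP/Pᵢˢᵃᵗ ⇒ x_2 = 0.338·179.145/216.7 = 0.279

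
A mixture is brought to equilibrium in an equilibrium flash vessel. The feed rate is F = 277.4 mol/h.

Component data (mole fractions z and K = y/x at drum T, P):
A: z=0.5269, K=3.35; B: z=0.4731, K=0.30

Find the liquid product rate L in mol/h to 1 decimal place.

Let ψ = V/F and solve Σ zᵢ(Kᵢ−1)/(1+ψ(Kᵢ−1)) = 0.
Feasibility: ΣzᵢKᵢ = 1.9070, Σzᵢ/Kᵢ = 1.7343 — both > 1, two phases present.
Binary case is linear: z₁(K₁−1)(1+ψ(K₂−1)) + z₂(K₂−1)(1+ψ(K₁−1)) = 0
⇒ ψ = [z₁(K₁−1)+z₂(K₂−1)] / [−(K₁−1)(K₂−1)] = 0.90705/1.64500 = 0.5514
Then V = ψ·F = 0.5514·277.4 = 153.0 mol/h and L = F − V = 124.4 mol/h.

L = 124.4 mol/h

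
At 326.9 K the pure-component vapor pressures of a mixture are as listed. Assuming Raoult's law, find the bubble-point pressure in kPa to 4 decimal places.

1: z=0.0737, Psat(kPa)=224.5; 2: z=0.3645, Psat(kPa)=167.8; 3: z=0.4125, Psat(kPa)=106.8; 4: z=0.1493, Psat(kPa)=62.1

At the bubble point ψ → 0, so ΣzᵢKᵢ = 1 with Kᵢ = Pᵢˢᵃᵗ/P ⇒ P = ΣzᵢPᵢˢᵃᵗ.
P = 0.0737·224.5 + 0.3645·167.8 + 0.4125·106.8 + 0.1493·62.1 = 131.0353 kPa

Pbub = 131.0353 kPa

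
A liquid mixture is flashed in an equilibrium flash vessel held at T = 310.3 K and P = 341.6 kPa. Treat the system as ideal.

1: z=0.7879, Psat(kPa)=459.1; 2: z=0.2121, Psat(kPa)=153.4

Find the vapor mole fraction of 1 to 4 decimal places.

Raoult's law: Kᵢ = Pᵢˢᵃᵗ/P = Pᵢˢᵃᵗ/341.6.
  K_1 = 459.1/341.6 = 1.343970, K_2 = 153.4/341.6 = 0.449063
Rachford–Rice: g(ψ) = Σ zᵢ(Kᵢ−1)/(1+ψ(Kᵢ−1)) = 0.
Check two-phase: ΣzᵢKᵢ = 1.1542 > 1 and Σzᵢ/Kᵢ = 1.0586 > 1, so g(0) = 0.1542 > 0 and g(1) = -0.0586 < 0.
Binary case is linear: z₁(K₁−1)(1+ψ(K₂−1)) + z₂(K₂−1)(1+ψ(K₁−1)) = 0
⇒ ψ = [z₁(K₁−1)+z₂(K₂−1)] / [−(K₁−1)(K₂−1)] = 0.15416/0.18951 = 0.8135
Compositions from xᵢ = zᵢ/(1+ψ(Kᵢ−1)), yᵢ = Kᵢxᵢ:
  1: x = 0.6156, y = 0.8274
  2: x = 0.3844, y = 0.1726

y_1 = 0.8274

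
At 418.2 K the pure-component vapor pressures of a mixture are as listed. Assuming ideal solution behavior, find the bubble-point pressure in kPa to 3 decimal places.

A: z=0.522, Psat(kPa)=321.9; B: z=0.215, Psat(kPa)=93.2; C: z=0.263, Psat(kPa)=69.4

At the bubble point ψ → 0, so ΣzᵢKᵢ = 1 with Kᵢ = Pᵢˢᵃᵗ/P ⇒ P = ΣzᵢPᵢˢᵃᵗ.
P = 0.522·321.9 + 0.215·93.2 + 0.263·69.4 = 206.322 kPa

Pbub = 206.322 kPa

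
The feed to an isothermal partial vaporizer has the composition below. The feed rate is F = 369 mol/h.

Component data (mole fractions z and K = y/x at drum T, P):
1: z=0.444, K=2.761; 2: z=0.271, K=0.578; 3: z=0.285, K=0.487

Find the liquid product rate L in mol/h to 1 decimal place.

L = 137.3 mol/h

Material balance + equilibrium reduce to Σ zᵢ(Kᵢ−1)/(1+V/F(Kᵢ−1)) = 0.
Check two-phase: ΣzᵢKᵢ = 1.521 > 1 and Σzᵢ/Kᵢ = 1.215 > 1, so g(0) = 0.521 > 0 and g(1) = -0.215 < 0.
Iterate (Newton) starting at V/F = 0.54:
  V/F = 0.540: g = 0.0504, g' = -0.586 → V/F = 0.626
  V/F = 0.626: g = 0.0011, g' = -0.563 → V/F = 0.628
Converged at V/F = 0.628.
Then V = V/F·F = 0.6280·369 = 231.7 mol/h and L = F − V = 137.3 mol/h.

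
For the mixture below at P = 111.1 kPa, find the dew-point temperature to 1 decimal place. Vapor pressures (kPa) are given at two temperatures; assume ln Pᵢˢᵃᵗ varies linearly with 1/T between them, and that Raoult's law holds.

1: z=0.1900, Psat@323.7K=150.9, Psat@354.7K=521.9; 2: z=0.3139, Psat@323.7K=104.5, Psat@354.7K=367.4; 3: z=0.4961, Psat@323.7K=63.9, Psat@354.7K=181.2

T = 331.2 K

Dew-point temperature: Σzᵢ·P/Pᵢˢᵃᵗ(T) = 1. Interpolate ln Pᵢˢᵃᵗ = aᵢ + bᵢ/T.
  T = 323.7 K: ΣzᵢP/Pᵢˢᵃᵗ = 1.3362
  T = 354.7 K: ΣzᵢP/Pᵢˢᵃᵗ = 0.4395
  T = 339.2 K: ΣzᵢP/Pᵢˢᵃᵗ = 0.7462
  T = 331.4 K: ΣzᵢP/Pᵢˢᵃᵗ = 0.9933
  T = 327.5 K: ΣzᵢP/Pᵢˢᵃᵗ = 1.1521
  T = 329.4 K: ΣzᵢP/Pᵢˢᵃᵗ = 1.0713
Interpolating between 329.4 K and 331.4 K gives T ≈ 331.2 K.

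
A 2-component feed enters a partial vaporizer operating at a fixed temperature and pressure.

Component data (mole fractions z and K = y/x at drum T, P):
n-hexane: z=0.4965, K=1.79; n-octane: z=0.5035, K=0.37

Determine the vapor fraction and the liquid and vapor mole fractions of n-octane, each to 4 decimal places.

ψ = 0.1508, x_n-octane = 0.5563, y_n-octane = 0.2058

Rachford–Rice: g(ψ) = Σ zᵢ(Kᵢ−1)/(1+ψ(Kᵢ−1)) = 0.
g(0) = ΣzᵢKᵢ − 1 = 0.0750 and g(1) = 1 − Σzᵢ/Kᵢ = -0.6382, so a root lies in (0, 1).
Binary case is linear: z₁(K₁−1)(1+ψ(K₂−1)) + z₂(K₂−1)(1+ψ(K₁−1)) = 0
⇒ ψ = [z₁(K₁−1)+z₂(K₂−1)] / [−(K₁−1)(K₂−1)] = 0.07503/0.49770 = 0.1508
Compositions from xᵢ = zᵢ/(1+ψ(Kᵢ−1)), yᵢ = Kᵢxᵢ:
  n-hexane: x = 0.4437, y = 0.7942
  n-octane: x = 0.5563, y = 0.2058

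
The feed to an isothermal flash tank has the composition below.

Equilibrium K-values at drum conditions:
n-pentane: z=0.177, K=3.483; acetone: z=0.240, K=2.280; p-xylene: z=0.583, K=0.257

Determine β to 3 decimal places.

β = 0.225

Rachford–Rice: g(β) = Σ zᵢ(Kᵢ−1)/(1+β(Kᵢ−1)) = 0.
g(0) = ΣzᵢKᵢ − 1 = 0.314 and g(1) = 1 − Σzᵢ/Kᵢ = -1.425, so a root lies in (0, 1).
Newton–Raphson from β = 0.5:
  β = 0.500: g = -0.3058, g' = -1.178 → β = 0.240
  β = 0.240: g = -0.0173, g' = -1.135 → β = 0.225
Converged at β = 0.225.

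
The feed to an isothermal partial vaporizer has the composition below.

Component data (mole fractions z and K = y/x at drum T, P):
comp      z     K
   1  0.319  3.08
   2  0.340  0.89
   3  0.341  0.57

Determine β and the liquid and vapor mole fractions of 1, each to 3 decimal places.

β = 0.756, x_1 = 0.124, y_1 = 0.382

Rachford–Rice: g(β) = Σ zᵢ(Kᵢ−1)/(1+β(Kᵢ−1)) = 0.
Feasibility: ΣzᵢKᵢ = 1.479, Σzᵢ/Kᵢ = 1.084 — both > 1, two phases present.
Newton iteration, β⁰ = 0.5:
  β = 0.500: g = 0.0989, g' = -0.439 → β = 0.725
  β = 0.725: g = 0.0107, g' = -0.357 → β = 0.755
  β = 0.755: g = 0.0001, g' = -0.352 → β = 0.756
Converged at β = 0.756.
Compositions from xᵢ = zᵢ/(1+β(Kᵢ−1)), yᵢ = Kᵢxᵢ:
  1: x = 0.124, y = 0.382
  2: x = 0.371, y = 0.330
  3: x = 0.505, y = 0.288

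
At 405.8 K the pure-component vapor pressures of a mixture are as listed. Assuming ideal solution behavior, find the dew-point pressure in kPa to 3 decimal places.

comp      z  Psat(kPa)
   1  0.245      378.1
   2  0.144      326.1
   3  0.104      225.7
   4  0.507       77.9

At the dew point ψ → 1, so Σzᵢ/Kᵢ = 1 with Kᵢ = Pᵢˢᵃᵗ/P ⇒ 1/P = Σzᵢ/Pᵢˢᵃᵗ.
1/P = 0.245/378.1 + 0.144/326.1 + 0.104/225.7 + 0.507/77.9 = 0.008059 ⇒ P = 124.090 kPa

Pdew = 124.090 kPa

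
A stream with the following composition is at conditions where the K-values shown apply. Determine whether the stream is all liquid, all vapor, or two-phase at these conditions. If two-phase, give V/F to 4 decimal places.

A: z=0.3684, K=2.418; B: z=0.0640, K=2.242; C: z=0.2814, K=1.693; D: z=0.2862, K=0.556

all vapor

ΣzᵢKᵢ = 1.6698; Σzᵢ/Kᵢ = 0.8619.
Since Σzᵢ/Kᵢ < 1 the mixture is above its dew point — single vapor phase.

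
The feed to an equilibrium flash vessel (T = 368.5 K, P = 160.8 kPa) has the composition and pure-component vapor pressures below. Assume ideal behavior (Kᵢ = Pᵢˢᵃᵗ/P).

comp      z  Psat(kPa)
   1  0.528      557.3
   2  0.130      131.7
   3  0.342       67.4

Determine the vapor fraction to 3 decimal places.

ψ = 0.850

Raoult's law: Kᵢ = Pᵢˢᵃᵗ/P = Pᵢˢᵃᵗ/160.8.
  K_1 = 557.3/160.8 = 3.46580, K_2 = 131.7/160.8 = 0.81903, K_3 = 67.4/160.8 = 0.41915
Newton iteration, ψ⁰ = 0.69:
  ψ = 0.690: g = 0.1236, g' = -0.767 → ψ = 0.851
  ψ = 0.851: g = -0.0005, g' = -0.792 → ψ = 0.850
Converged at ψ = 0.850.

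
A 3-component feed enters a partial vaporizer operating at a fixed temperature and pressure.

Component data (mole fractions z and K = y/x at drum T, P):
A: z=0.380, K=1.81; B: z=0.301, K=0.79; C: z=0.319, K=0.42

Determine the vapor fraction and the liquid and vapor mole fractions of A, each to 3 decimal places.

ψ = 0.169, x_A = 0.334, y_A = 0.605

Rachford–Rice: g(ψ) = Σ zᵢ(Kᵢ−1)/(1+ψ(Kᵢ−1)) = 0.
Check two-phase: ΣzᵢKᵢ = 1.060 > 1 and Σzᵢ/Kᵢ = 1.350 > 1, so g(0) = 0.060 > 0 and g(1) = -0.350 < 0.
Newton–Raphson from ψ = 0.65:
  ψ = 0.650: g = -0.1685, g' = -0.401 → ψ = 0.230
  ψ = 0.230: g = -0.0204, g' = -0.335 → ψ = 0.169
Converged at ψ = 0.169.
Compositions from xᵢ = zᵢ/(1+ψ(Kᵢ−1)), yᵢ = Kᵢxᵢ:
  A: x = 0.334, y = 0.605
  B: x = 0.312, y = 0.247
  C: x = 0.354, y = 0.149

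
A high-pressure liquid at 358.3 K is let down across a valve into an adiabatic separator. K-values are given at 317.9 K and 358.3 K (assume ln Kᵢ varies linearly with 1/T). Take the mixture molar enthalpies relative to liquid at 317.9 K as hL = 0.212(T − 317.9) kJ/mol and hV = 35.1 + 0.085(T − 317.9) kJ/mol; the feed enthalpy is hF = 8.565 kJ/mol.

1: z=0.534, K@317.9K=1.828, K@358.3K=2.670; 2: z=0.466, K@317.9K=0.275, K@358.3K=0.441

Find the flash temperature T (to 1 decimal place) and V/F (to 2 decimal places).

Adiabatic flash: solve Rachford–Rice at each trial T, then check hF = ψ·hV(T) + (1−ψ)·hL(T).
  T = 317.9 K: K = (1.828, 0.275), RR gives ψ = 0.174, H_out = 6.099 kJ/mol
  T = 358.3 K: K = (2.670, 0.441), RR gives ψ = 0.676, H_out = 28.831 kJ/mol
  T = 338.1 K: K = (2.234, 0.353), RR gives ψ = 0.448, H_out = 18.861 kJ/mol
  T = 328.0 K: K = (2.027, 0.313), RR gives ψ = 0.323, H_out = 13.081 kJ/mol
  T = 322.9 K: K = (1.926, 0.293), RR gives ψ = 0.252, H_out = 9.756 kJ/mol
  T = 320.4 K: K = (1.877, 0.284), RR gives ψ = 0.214, H_out = 7.985 kJ/mol
  T = 321.6 K: K = (1.900, 0.289), RR gives ψ = 0.233, H_out = 8.848 kJ/mol
Linear interpolation between T = 320.4 (H_out = 7.985) and T = 321.6 (H_out = 8.848) on hF = 8.565 gives T ≈ 321.2 K, at which ψ = 0.23.

T = 321.2 K, V/F = 0.23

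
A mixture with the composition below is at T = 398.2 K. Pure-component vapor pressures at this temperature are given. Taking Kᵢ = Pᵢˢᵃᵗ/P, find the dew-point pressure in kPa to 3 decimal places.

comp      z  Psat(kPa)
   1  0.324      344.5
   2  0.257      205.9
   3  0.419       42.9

At the dew point ψ → 1, so Σzᵢ/Kᵢ = 1 with Kᵢ = Pᵢˢᵃᵗ/P ⇒ 1/P = Σzᵢ/Pᵢˢᵃᵗ.
1/P = 0.324/344.5 + 0.257/205.9 + 0.419/42.9 = 0.011956 ⇒ P = 83.643 kPa

Pdew = 83.643 kPa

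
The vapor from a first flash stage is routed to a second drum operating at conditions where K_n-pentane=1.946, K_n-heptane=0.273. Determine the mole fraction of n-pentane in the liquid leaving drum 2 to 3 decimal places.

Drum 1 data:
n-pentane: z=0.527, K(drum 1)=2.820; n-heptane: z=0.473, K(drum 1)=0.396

Drum 1:
Material balance + equilibrium reduce to Σ zᵢ(Kᵢ−1)/(1+ψ₁(Kᵢ−1)) = 0.
g(0) = ΣzᵢKᵢ − 1 = 0.673 and g(1) = 1 − Σzᵢ/Kᵢ = -0.381, so a root lies in (0, 1).
Binary case is linear: z₁(K₁−1)(1+ψ₁(K₂−1)) + z₂(K₂−1)(1+ψ₁(K₁−1)) = 0
⇒ ψ₁ = [z₁(K₁−1)+z₂(K₂−1)] / [−(K₁−1)(K₂−1)] = 0.6734/1.0993 = 0.613
Drum-1 compositions:
  n-pentane: x = 0.249, y = 0.703
  n-heptane: x = 0.751, y = 0.297
Drum-2 feed = drum-1 vapor: z₂ = (0.7027, 0.2973).
Drum 2:
Newton–Raphson from ψ₂ = 0.5:
  ψ₂ = 0.500: g = 0.1117, g' = -0.678 → ψ₂ = 0.665
  ψ₂ = 0.665: g = -0.0102, g' = -0.826 → ψ₂ = 0.652
Converged at ψ₂ = 0.652.
  n-pentane: x = 0.435, y = 0.846
  n-heptane: x = 0.565, y = 0.154

x_n-pentane (drum 2) = 0.435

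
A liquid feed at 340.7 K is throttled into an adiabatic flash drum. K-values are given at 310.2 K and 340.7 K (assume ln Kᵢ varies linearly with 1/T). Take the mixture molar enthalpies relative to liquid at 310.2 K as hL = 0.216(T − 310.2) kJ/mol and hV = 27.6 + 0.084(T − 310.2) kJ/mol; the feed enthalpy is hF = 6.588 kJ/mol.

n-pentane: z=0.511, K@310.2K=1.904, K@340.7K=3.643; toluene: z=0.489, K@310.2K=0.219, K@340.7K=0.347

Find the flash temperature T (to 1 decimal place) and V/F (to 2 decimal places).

Adiabatic flash: solve Rachford–Rice at each trial T, then check hF = ψ·hV(T) + (1−ψ)·hL(T).
  T = 310.2 K: K = (1.904, 0.219), RR gives ψ = 0.113, H_out = 3.129 kJ/mol
  T = 340.7 K: K = (3.643, 0.347), RR gives ψ = 0.598, H_out = 20.674 kJ/mol
  T = 325.4 K: K = (2.671, 0.278), RR gives ψ = 0.416, H_out = 13.920 kJ/mol
  T = 317.8 K: K = (2.264, 0.248), RR gives ψ = 0.292, H_out = 9.420 kJ/mol
  T = 314.0 K: K = (2.079, 0.233), RR gives ψ = 0.213, H_out = 6.590 kJ/mol
  T = 312.1 K: K = (1.990, 0.226), RR gives ψ = 0.166, H_out = 4.955 kJ/mol
Linear interpolation between T = 312.1 (H_out = 4.955) and T = 314.0 (H_out = 6.590) on hF = 6.588 gives T ≈ 314.0 K, at which ψ = 0.21.

T = 314.0 K, V/F = 0.21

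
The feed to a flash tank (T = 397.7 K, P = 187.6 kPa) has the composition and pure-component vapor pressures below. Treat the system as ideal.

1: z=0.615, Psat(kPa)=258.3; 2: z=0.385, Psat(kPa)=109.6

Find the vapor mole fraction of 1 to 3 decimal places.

Raoult's law: Kᵢ = Pᵢˢᵃᵗ/P = Pᵢˢᵃᵗ/187.6.
  K_1 = 258.3/187.6 = 1.37687, K_2 = 109.6/187.6 = 0.58422
Material balance + equilibrium reduce to Σ zᵢ(Kᵢ−1)/(1+ψ(Kᵢ−1)) = 0.
g(0) = ΣzᵢKᵢ − 1 = 0.072 and g(1) = 1 − Σzᵢ/Kᵢ = -0.106, so a root lies in (0, 1).
Binary case is linear: z₁(K₁−1)(1+ψ(K₂−1)) + z₂(K₂−1)(1+ψ(K₁−1)) = 0
⇒ ψ = [z₁(K₁−1)+z₂(K₂−1)] / [−(K₁−1)(K₂−1)] = 0.0717/0.1567 = 0.458
Compositions from xᵢ = zᵢ/(1+ψ(Kᵢ−1)), yᵢ = Kᵢxᵢ:
  1: x = 0.525, y = 0.722
  2: x = 0.475, y = 0.278

y_1 = 0.722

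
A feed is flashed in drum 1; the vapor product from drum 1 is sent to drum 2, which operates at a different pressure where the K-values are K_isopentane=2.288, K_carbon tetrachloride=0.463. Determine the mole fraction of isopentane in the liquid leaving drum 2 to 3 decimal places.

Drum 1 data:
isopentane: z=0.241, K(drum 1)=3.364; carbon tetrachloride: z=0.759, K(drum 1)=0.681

x_isopentane (drum 2) = 0.294

Drum 1:
Material balance + equilibrium reduce to Σ zᵢ(Kᵢ−1)/(1+ψ₁(Kᵢ−1)) = 0.
Check two-phase: ΣzᵢKᵢ = 1.328 > 1 and Σzᵢ/Kᵢ = 1.186 > 1, so g(0) = 0.328 > 0 and g(1) = -0.186 < 0.
Binary case is linear: z₁(K₁−1)(1+ψ₁(K₂−1)) + z₂(K₂−1)(1+ψ₁(K₁−1)) = 0
⇒ ψ₁ = [z₁(K₁−1)+z₂(K₂−1)] / [−(K₁−1)(K₂−1)] = 0.3276/0.7541 = 0.434
Drum-1 compositions:
  isopentane: x = 0.119, y = 0.400
  carbon tetrachloride: x = 0.881, y = 0.600
Drum-2 feed = drum-1 vapor: z₂ = (0.4000, 0.6000).
Drum 2:
Material balance + equilibrium reduce to Σ zᵢ(Kᵢ−1)/(1+ψ₂(Kᵢ−1)) = 0.
Feasibility: ΣzᵢKᵢ = 1.193, Σzᵢ/Kᵢ = 1.471 — both > 1, two phases present.
Binary case is linear: z₁(K₁−1)(1+ψ₂(K₂−1)) + z₂(K₂−1)(1+ψ₂(K₁−1)) = 0
⇒ ψ₂ = [z₁(K₁−1)+z₂(K₂−1)] / [−(K₁−1)(K₂−1)] = 0.1929/0.6917 = 0.279
  isopentane: x = 0.294, y = 0.673
  carbon tetrachloride: x = 0.706, y = 0.327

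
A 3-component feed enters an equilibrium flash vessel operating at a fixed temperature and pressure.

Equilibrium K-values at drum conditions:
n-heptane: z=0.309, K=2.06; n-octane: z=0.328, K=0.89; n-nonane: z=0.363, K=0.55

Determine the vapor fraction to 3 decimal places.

ψ = 0.376

Rachford–Rice: g(ψ) = Σ zᵢ(Kᵢ−1)/(1+ψ(Kᵢ−1)) = 0.
Feasibility: ΣzᵢKᵢ = 1.128, Σzᵢ/Kᵢ = 1.179 — both > 1, two phases present.
Iterate (Newton) starting at ψ = 0.43:
  ψ = 0.430: g = -0.0154, g' = -0.281 → ψ = 0.375
  ψ = 0.375: g = 0.0002, g' = -0.288 → ψ = 0.376
Converged at ψ = 0.376.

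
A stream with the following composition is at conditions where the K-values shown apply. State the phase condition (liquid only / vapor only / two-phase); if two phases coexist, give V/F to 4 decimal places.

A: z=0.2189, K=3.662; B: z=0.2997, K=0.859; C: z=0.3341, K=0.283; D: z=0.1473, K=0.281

ΣzᵢKᵢ = 1.1950; Σzᵢ/Kᵢ = 2.1134.
Both exceed 1, so a two-phase solution exists.
Let ψ = V/F and solve Σ zᵢ(Kᵢ−1)/(1+ψ(Kᵢ−1)) = 0.
Iterate (Newton) starting at ψ = 0.43:
  ψ = 0.4300: g = -0.27291, g' = -0.8626 → ψ = 0.1136
  ψ = 0.1136: g = 0.02835, g' = -1.2145 → ψ = 0.1369
  ψ = 0.1369: g = 0.00084, g' = -1.1442 → ψ = 0.1377
Converged at ψ = 0.1377.

two-phase, V/F = 0.1377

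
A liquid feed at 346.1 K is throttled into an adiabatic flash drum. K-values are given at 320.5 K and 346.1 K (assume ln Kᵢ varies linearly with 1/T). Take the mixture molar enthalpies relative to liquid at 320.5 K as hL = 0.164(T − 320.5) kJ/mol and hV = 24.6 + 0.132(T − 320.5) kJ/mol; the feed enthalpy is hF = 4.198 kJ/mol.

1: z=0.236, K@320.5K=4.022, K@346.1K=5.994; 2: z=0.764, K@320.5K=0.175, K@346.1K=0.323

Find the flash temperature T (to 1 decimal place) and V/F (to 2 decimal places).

T = 330.9 K, V/F = 0.10

Adiabatic flash: solve Rachford–Rice at each trial T, then check hF = ψ·hV(T) + (1−ψ)·hL(T).
  T = 320.5 K: K = (4.022, 0.175), RR gives ψ = 0.033, H_out = 0.818 kJ/mol
  T = 346.1 K: K = (5.994, 0.323), RR gives ψ = 0.196, H_out = 8.850 kJ/mol
  T = 333.3 K: K = (4.948, 0.241), RR gives ψ = 0.117, H_out = 4.935 kJ/mol
  T = 326.9 K: K = (4.470, 0.206), RR gives ψ = 0.077, H_out = 2.928 kJ/mol
  T = 330.1 K: K = (4.705, 0.223), RR gives ψ = 0.097, H_out = 3.941 kJ/mol
  T = 331.7 K: K = (4.825, 0.231), RR gives ψ = 0.107, H_out = 4.440 kJ/mol
Linear interpolation between T = 330.1 (H_out = 3.941) and T = 331.7 (H_out = 4.440) on hF = 4.198 gives T ≈ 330.9 K, at which ψ = 0.10.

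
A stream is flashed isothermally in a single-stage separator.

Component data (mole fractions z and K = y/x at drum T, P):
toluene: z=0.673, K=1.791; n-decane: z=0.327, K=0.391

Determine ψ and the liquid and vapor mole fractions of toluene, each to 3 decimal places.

Material balance + equilibrium reduce to Σ zᵢ(Kᵢ−1)/(1+ψ(Kᵢ−1)) = 0.
Feasibility: ΣzᵢKᵢ = 1.333, Σzᵢ/Kᵢ = 1.212 — both > 1, two phases present.
Binary case is linear: z₁(K₁−1)(1+ψ(K₂−1)) + z₂(K₂−1)(1+ψ(K₁−1)) = 0
⇒ ψ = [z₁(K₁−1)+z₂(K₂−1)] / [−(K₁−1)(K₂−1)] = 0.3332/0.4817 = 0.692
Compositions from xᵢ = zᵢ/(1+ψ(Kᵢ−1)), yᵢ = Kᵢxᵢ:
  toluene: x = 0.435, y = 0.779
  n-decane: x = 0.565, y = 0.221

ψ = 0.692, x_toluene = 0.435, y_toluene = 0.779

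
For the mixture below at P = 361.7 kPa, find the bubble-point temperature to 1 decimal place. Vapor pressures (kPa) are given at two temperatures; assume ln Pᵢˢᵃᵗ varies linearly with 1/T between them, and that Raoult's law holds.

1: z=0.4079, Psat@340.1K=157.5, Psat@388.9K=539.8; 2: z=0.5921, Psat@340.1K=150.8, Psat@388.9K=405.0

Bubble-point temperature: ΣzᵢPᵢˢᵃᵗ(T) = P. Interpolate ln Pᵢˢᵃᵗ = aᵢ + bᵢ/T.
  T = 340.1 K: ΣzᵢPᵢˢᵃᵗ = 153.53 kPa
  T = 388.9 K: ΣzᵢPᵢˢᵃᵗ = 459.98 kPa
  T = 364.5 K: ΣzᵢPᵢˢᵃᵗ = 275.19 kPa
  T = 376.7 K: ΣzᵢPᵢˢᵃᵗ = 358.61 kPa
  T = 382.8 K: ΣzᵢPᵢˢᵃᵗ = 406.92 kPa
  T = 379.8 K: ΣzᵢPᵢˢᵃᵗ = 382.58 kPa
  T = 378.2 K: ΣzᵢPᵢˢᵃᵗ = 370.06 kPa
Interpolating between 376.7 K and 378.2 K gives T ≈ 377.1 K.

T = 377.1 K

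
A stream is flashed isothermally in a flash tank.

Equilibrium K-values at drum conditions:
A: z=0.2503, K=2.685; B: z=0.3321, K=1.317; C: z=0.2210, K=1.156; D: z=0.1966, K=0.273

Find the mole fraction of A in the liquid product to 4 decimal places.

Let β = V/F and solve Σ zᵢ(Kᵢ−1)/(1+β(Kᵢ−1)) = 0.
Check two-phase: ΣzᵢKᵢ = 1.4186 > 1 and Σzᵢ/Kᵢ = 1.2567 > 1, so g(0) = 0.4186 > 0 and g(1) = -0.2567 < 0.
Newton iteration, β⁰ = 0.5:
  β = 0.5000: g = 0.12720, g' = -0.4953 → β = 0.7568
  β = 0.7568: g = -0.01665, g' = -0.6769 → β = 0.7322
  β = 0.7322: g = -0.00042, g' = -0.6438 → β = 0.7316
Converged at β = 0.7316.
Compositions from xᵢ = zᵢ/(1+β(Kᵢ−1)), yᵢ = Kᵢxᵢ:
  A: x = 0.1121, y = 0.3010
  B: x = 0.2696, y = 0.3550
  C: x = 0.1984, y = 0.2293
  D: x = 0.4199, y = 0.1146

x_A = 0.1121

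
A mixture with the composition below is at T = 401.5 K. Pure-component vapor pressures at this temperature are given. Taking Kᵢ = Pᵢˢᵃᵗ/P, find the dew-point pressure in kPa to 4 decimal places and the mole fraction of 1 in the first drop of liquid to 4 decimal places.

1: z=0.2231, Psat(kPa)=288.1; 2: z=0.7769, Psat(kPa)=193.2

At the dew point ψ → 1, so Σzᵢ/Kᵢ = 1 with Kᵢ = Pᵢˢᵃᵗ/P ⇒ 1/P = Σzᵢ/Pᵢˢᵃᵗ.
1/P = 0.2231/288.1 + 0.7769/193.2 = 0.0047956 ⇒ P = 208.5242 kPa
xᵢ = zᵢP/Pᵢˢᵃᵗ ⇒ x_1 = 0.2231·208.5242/288.1 = 0.1615

Pdew = 208.5242 kPa, x_1 = 0.1615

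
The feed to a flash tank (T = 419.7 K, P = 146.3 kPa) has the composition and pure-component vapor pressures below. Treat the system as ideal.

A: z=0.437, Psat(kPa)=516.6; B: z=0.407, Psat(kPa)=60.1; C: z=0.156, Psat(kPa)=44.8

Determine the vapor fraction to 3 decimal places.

ψ = 0.483

Raoult's law: Kᵢ = Pᵢˢᵃᵗ/P = Pᵢˢᵃᵗ/146.3.
  K_A = 516.6/146.3 = 3.53110, K_B = 60.1/146.3 = 0.41080, K_C = 44.8/146.3 = 0.30622
Material balance + equilibrium reduce to Σ zᵢ(Kᵢ−1)/(1+ψ(Kᵢ−1)) = 0.
g(0) = ΣzᵢKᵢ − 1 = 0.758 and g(1) = 1 − Σzᵢ/Kᵢ = -0.624, so a root lies in (0, 1).
Iterate (Newton) starting at ψ = 0.62:
  ψ = 0.620: g = -0.1372, g' = -1.006 → ψ = 0.484
  ψ = 0.484: g = -0.0009, g' = -1.012 → ψ = 0.483
Converged at ψ = 0.483.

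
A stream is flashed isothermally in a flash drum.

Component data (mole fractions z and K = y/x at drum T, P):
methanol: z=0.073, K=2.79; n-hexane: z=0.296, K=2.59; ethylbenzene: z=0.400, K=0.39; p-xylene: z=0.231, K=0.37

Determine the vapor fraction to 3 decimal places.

Let ψ = V/F and solve Σ zᵢ(Kᵢ−1)/(1+ψ(Kᵢ−1)) = 0.
Check two-phase: ΣzᵢKᵢ = 1.212 > 1 and Σzᵢ/Kᵢ = 1.790 > 1, so g(0) = 0.212 > 0 and g(1) = -0.790 < 0.
Newton iteration, ψ⁰ = 0.67:
  ψ = 0.670: g = -0.3772, g' = -0.924 → ψ = 0.262
  ψ = 0.262: g = -0.0434, g' = -0.824 → ψ = 0.209
  ψ = 0.209: g = 0.0010, g' = -0.862 → ψ = 0.210
Converged at ψ = 0.210.

ψ = 0.210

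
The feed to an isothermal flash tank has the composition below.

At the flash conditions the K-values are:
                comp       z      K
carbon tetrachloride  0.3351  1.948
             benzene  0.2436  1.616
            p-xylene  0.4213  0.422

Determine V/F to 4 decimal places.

Rachford–Rice: g(V/F) = Σ zᵢ(Kᵢ−1)/(1+V/F(Kᵢ−1)) = 0.
Feasibility: ΣzᵢKᵢ = 1.2242, Σzᵢ/Kᵢ = 1.3211 — both > 1, two phases present.
Iterate (Newton) starting at V/F = 0.5:
  V/F = 0.5000: g = -0.01225, g' = -0.4711 → V/F = 0.4740
  V/F = 0.4740: g = -0.00007, g' = -0.4658 → V/F = 0.4738
Converged at V/F = 0.4738.

V/F = 0.4738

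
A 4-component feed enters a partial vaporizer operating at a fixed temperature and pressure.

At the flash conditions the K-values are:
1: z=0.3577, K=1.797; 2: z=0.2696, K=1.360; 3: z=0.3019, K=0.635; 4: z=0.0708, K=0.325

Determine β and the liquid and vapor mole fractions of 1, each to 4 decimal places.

Rachford–Rice: g(β) = Σ zᵢ(Kᵢ−1)/(1+β(Kᵢ−1)) = 0.
g(0) = ΣzᵢKᵢ − 1 = 0.2242 and g(1) = 1 − Σzᵢ/Kᵢ = -0.0906, so a root lies in (0, 1).
Newton–Raphson from β = 0.5:
  β = 0.5000: g = 0.07917, g' = -0.2749 → β = 0.7880
  β = 0.7880: g = -0.00604, g' = -0.3334 → β = 0.7698
  β = 0.7698: g = -0.00007, g' = -0.3263 → β = 0.7696
Converged at β = 0.7696.
Compositions from xᵢ = zᵢ/(1+β(Kᵢ−1)), yᵢ = Kᵢxᵢ:
  1: x = 0.2217, y = 0.3984
  2: x = 0.2111, y = 0.2871
  3: x = 0.4198, y = 0.2666
  4: x = 0.1473, y = 0.0479

β = 0.7696, x_1 = 0.2217, y_1 = 0.3984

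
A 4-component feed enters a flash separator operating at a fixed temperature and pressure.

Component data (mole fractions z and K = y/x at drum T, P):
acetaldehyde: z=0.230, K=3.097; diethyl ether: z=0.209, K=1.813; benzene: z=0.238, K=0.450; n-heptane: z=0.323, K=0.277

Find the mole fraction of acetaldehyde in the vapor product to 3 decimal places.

Material balance + equilibrium reduce to Σ zᵢ(Kᵢ−1)/(1+β(Kᵢ−1)) = 0.
g(0) = ΣzᵢKᵢ − 1 = 0.288 and g(1) = 1 − Σzᵢ/Kᵢ = -0.884, so a root lies in (0, 1).
Newton–Raphson from β = 0.46:
  β = 0.460: g = -0.1560, g' = -0.843 → β = 0.275
  β = 0.275: g = -0.0010, g' = -0.862 → β = 0.274
Converged at β = 0.274.
Compositions from xᵢ = zᵢ/(1+β(Kᵢ−1)), yᵢ = Kᵢxᵢ:
  acetaldehyde: x = 0.146, y = 0.452
  diethyl ether: x = 0.171, y = 0.310
  benzene: x = 0.280, y = 0.126
  n-heptane: x = 0.403, y = 0.112

y_acetaldehyde = 0.452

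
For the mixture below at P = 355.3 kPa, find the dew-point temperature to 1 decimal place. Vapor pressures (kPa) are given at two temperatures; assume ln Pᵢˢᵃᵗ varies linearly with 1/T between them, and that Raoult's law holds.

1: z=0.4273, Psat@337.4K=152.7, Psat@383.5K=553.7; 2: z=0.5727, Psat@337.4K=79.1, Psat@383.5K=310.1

Dew-point temperature: Σzᵢ·P/Pᵢˢᵃᵗ(T) = 1. Interpolate ln Pᵢˢᵃᵗ = aᵢ + bᵢ/T.
  T = 337.4 K: ΣzᵢP/Pᵢˢᵃᵗ = 3.5667
  T = 383.5 K: ΣzᵢP/Pᵢˢᵃᵗ = 0.9304
  T = 360.4 K: ΣzᵢP/Pᵢˢᵃᵗ = 1.7473
  T = 371.9 K: ΣzᵢP/Pᵢˢᵃᵗ = 1.2643
  T = 377.7 K: ΣzᵢP/Pᵢˢᵃᵗ = 1.0820
  T = 380.6 K: ΣzᵢP/Pᵢˢᵃᵗ = 1.0027
Interpolating between 380.6 K and 383.5 K gives T ≈ 380.7 K.

T = 380.7 K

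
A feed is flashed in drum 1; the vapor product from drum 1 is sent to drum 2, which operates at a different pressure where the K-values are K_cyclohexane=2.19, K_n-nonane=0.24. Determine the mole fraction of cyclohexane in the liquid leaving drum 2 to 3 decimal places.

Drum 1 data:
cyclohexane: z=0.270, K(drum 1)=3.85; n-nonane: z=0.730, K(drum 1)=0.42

x_cyclohexane (drum 2) = 0.390

Drum 1:
Rachford–Rice: g(ψ₁) = Σ zᵢ(Kᵢ−1)/(1+ψ₁(Kᵢ−1)) = 0.
g(0) = ΣzᵢKᵢ − 1 = 0.346 and g(1) = 1 − Σzᵢ/Kᵢ = -0.808, so a root lies in (0, 1).
Binary case is linear: z₁(K₁−1)(1+ψ₁(K₂−1)) + z₂(K₂−1)(1+ψ₁(K₁−1)) = 0
⇒ ψ₁ = [z₁(K₁−1)+z₂(K₂−1)] / [−(K₁−1)(K₂−1)] = 0.3461/1.6530 = 0.209
Drum-1 compositions:
  cyclohexane: x = 0.169, y = 0.651
  n-nonane: x = 0.831, y = 0.349
Drum-2 feed = drum-1 vapor: z₂ = (0.6510, 0.3490).
Drum 2:
Rachford–Rice: g(ψ₂) = Σ zᵢ(Kᵢ−1)/(1+ψ₂(Kᵢ−1)) = 0.
Check two-phase: ΣzᵢKᵢ = 1.509 > 1 and Σzᵢ/Kᵢ = 1.751 > 1, so g(0) = 0.509 > 0 and g(1) = -0.751 < 0.
Newton iteration, ψ₂⁰ = 0.5:
  ψ₂ = 0.500: g = 0.0579, g' = -0.887 → ψ₂ = 0.565
  ψ₂ = 0.565: g = -0.0019, g' = -0.949 → ψ₂ = 0.563
Converged at ψ₂ = 0.563.
  cyclohexane: x = 0.390, y = 0.854
  n-nonane: x = 0.610, y = 0.146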